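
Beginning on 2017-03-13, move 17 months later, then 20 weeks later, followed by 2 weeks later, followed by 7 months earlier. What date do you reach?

June 14, 2018

Advancing 17 months from March 13, 2017:
month 3 + 17 = 20, which is month 8 of year 2018 → August 2018.
Day 13 is valid in August, giving August 13, 2018.
Counting forward 20 weeks (= 140 days) from August 13, 2018:
August has 31 days, so 31 − 13 = 18 days remain after August 13, 2018; 140 − 18 = 122 left.
September 2018 has 30 days: 122 − 30 = 92 left.
October 2018 has 31 days: 92 − 31 = 61 left.
November 2018 has 30 days: 61 − 30 = 31 left.
31 days into December 2018 → December 31, 2018.
Adding 2 weeks (= 14 days) from December 31, 2018:
December has 31 days, so 31 − 31 = 0 days remain after December 31, 2018; 14 − 0 = 14 left.
14 days into January 2019 → January 14, 2019.
Counting back 7 months from January 14, 2019:
month 1 − 7 = -6, which is month 6 of year 2018 → June 2018.
Day 14 is valid in June, giving June 14, 2018.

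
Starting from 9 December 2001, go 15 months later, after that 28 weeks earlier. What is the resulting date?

August 25, 2002

Counting forward 15 months from December 9, 2001:
month 12 + 15 = 27, which is month 3 of year 2003 → March 2003.
Day 9 is valid in March, giving March 9, 2003.
Counting back 28 weeks (= 196 days) from March 9, 2003:
Going back 9 days from March 9, 2003 reaches the end of the previous month; 196 − 9 = 187 left.
February 2003 has 28 days (2003 is not a leap year): 187 − 28 = 159 left.
January 2003 has 31 days: 159 − 31 = 128 left.
December 2002 has 31 days: 128 − 31 = 97 left.
November 2002 has 30 days: 97 − 30 = 67 left.
October 2002 has 31 days: 67 − 31 = 36 left.
September 2002 has 30 days: 36 − 30 = 6 left.
August 2002 has 31 days; 31 − 6 = 25 → August 25, 2002.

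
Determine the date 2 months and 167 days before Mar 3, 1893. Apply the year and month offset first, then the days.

July 20, 1892

Subtracting 2 months and 167 days from March 3, 1893: first the month/year part, then the days.
month 3 − 2 = 1 → January 1893.
Day 3 is valid in January, giving January 3, 1893.
Now subtract 167 days from January 3, 1893.
Going back 3 days from January 3, 1893 reaches the end of the previous month; 167 − 3 = 164 left.
December 1892 has 31 days: 164 − 31 = 133 left.
November 1892 has 30 days: 133 − 30 = 103 left.
October 1892 has 31 days: 103 − 31 = 72 left.
September 1892 has 30 days: 72 − 30 = 42 left.
August 1892 has 31 days: 42 − 31 = 11 left.
July 1892 has 31 days; 31 − 11 = 20 → July 20, 1892.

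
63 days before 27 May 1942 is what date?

March 25, 1942

Subtracting 63 days from May 27, 1942.
Going back 27 days from May 27, 1942 reaches the end of the previous month; 63 − 27 = 36 left.
April 1942 has 30 days: 36 − 30 = 6 left.
March 1942 has 31 days; 31 − 6 = 25 → March 25, 1942.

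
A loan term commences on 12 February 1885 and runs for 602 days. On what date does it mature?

Adding 602 days from February 12, 1885.
February has 28 days, so 28 − 12 = 16 days remain after February 12, 1885; 602 − 16 = 586 left.
March 1885 has 31 days: 586 − 31 = 555 left.
April 1885 has 30 days: 555 − 30 = 525 left.
May 1885 has 31 days: 525 − 31 = 494 left.
June 1885 has 30 days: 494 − 30 = 464 left.
July 1885 has 31 days: 464 − 31 = 433 left.
August 1885 has 31 days: 433 − 31 = 402 left.
September 1885 has 30 days: 402 − 30 = 372 left.
October 1885 has 31 days: 372 − 31 = 341 left.
November 1885 has 30 days: 341 − 30 = 311 left.
December 1885 has 31 days: 311 − 31 = 280 left.
January 1886 has 31 days: 280 − 31 = 249 left.
February 1886 has 28 days (1886 is not a leap year): 249 − 28 = 221 left.
March 1886 has 31 days: 221 − 31 = 190 left.
April 1886 has 30 days: 190 − 30 = 160 left.
May 1886 has 31 days: 160 − 31 = 129 left.
June 1886 has 30 days: 129 − 30 = 99 left.
July 1886 has 31 days: 99 − 31 = 68 left.
August 1886 has 31 days: 68 − 31 = 37 left.
September 1886 has 30 days: 37 − 30 = 7 left.
7 days into October 1886 → October 7, 1886.

October 7, 1886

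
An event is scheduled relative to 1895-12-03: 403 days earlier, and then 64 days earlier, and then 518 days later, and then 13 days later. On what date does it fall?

February 5, 1896

Going back 403 days from December 3, 1895:
Going back 3 days from December 3, 1895 reaches the end of the previous month; 403 − 3 = 400 left.
November 1895 has 30 days: 400 − 30 = 370 left.
October 1895 has 31 days: 370 − 31 = 339 left.
September 1895 has 30 days: 339 − 30 = 309 left.
August 1895 has 31 days: 309 − 31 = 278 left.
July 1895 has 31 days: 278 − 31 = 247 left.
June 1895 has 30 days: 247 − 30 = 217 left.
May 1895 has 31 days: 217 − 31 = 186 left.
April 1895 has 30 days: 186 − 30 = 156 left.
March 1895 has 31 days: 156 − 31 = 125 left.
February 1895 has 28 days (1895 is not a leap year): 125 − 28 = 97 left.
January 1895 has 31 days: 97 − 31 = 66 left.
December 1894 has 31 days: 66 − 31 = 35 left.
November 1894 has 30 days: 35 − 30 = 5 left.
October 1894 has 31 days; 31 − 5 = 26 → October 26, 1894.
Subtracting 64 days from October 26, 1894:
Going back 26 days from October 26, 1894 reaches the end of the previous month; 64 − 26 = 38 left.
September 1894 has 30 days: 38 − 30 = 8 left.
August 1894 has 31 days; 31 − 8 = 23 → August 23, 1894.
Counting forward 518 days from August 23, 1894:
August has 31 days, so 31 − 23 = 8 days remain after August 23, 1894; 518 − 8 = 510 left.
September 1894 has 30 days: 510 − 30 = 480 left.
October 1894 has 31 days: 480 − 31 = 449 left.
November 1894 has 30 days: 449 − 30 = 419 left.
December 1894 has 31 days: 419 − 31 = 388 left.
January 1895 has 31 days: 388 − 31 = 357 left.
February 1895 has 28 days (1895 is not a leap year): 357 − 28 = 329 left.
March 1895 has 31 days: 329 − 31 = 298 left.
April 1895 has 30 days: 298 − 30 = 268 left.
May 1895 has 31 days: 268 − 31 = 237 left.
June 1895 has 30 days: 237 − 30 = 207 left.
July 1895 has 31 days: 207 − 31 = 176 left.
August 1895 has 31 days: 176 − 31 = 145 left.
September 1895 has 30 days: 145 − 30 = 115 left.
October 1895 has 31 days: 115 − 31 = 84 left.
November 1895 has 30 days: 84 − 30 = 54 left.
December 1895 has 31 days: 54 − 31 = 23 left.
23 days into January 1896 → January 23, 1896.
Counting forward 13 days from January 23, 1896:
January has 31 days, so 31 − 23 = 8 days remain after January 23, 1896; 13 − 8 = 5 left.
5 days into February 1896 → February 5, 1896.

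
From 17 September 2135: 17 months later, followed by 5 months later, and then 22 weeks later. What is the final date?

December 18, 2137

Advancing 17 months from September 17, 2135:
month 9 + 17 = 26, which is month 2 of year 2137 → February 2137.
Day 17 is valid in February, giving February 17, 2137.
Advancing 5 months from February 17, 2137:
month 2 + 5 = 7 → July 2137.
Day 17 is valid in July, giving July 17, 2137.
Counting forward 22 weeks (= 154 days) from July 17, 2137:
July has 31 days, so 31 − 17 = 14 days remain after July 17, 2137; 154 − 14 = 140 left.
August 2137 has 31 days: 140 − 31 = 109 left.
September 2137 has 30 days: 109 − 30 = 79 left.
October 2137 has 31 days: 79 − 31 = 48 left.
November 2137 has 30 days: 48 − 30 = 18 left.
18 days into December 2137 → December 18, 2137.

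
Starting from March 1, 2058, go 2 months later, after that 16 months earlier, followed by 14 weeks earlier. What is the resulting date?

Counting forward 2 months from March 1, 2058:
month 3 + 2 = 5 → May 2058.
Day 1 is valid in May, giving May 1, 2058.
Going back 16 months from May 1, 2058:
month 5 − 16 = -11, which is month 1 of year 2057 → January 2057.
Day 1 is valid in January, giving January 1, 2057.
Going back 14 weeks (= 98 days) from January 1, 2057:
Going back 1 day from January 1, 2057 reaches the end of the previous month; 98 − 1 = 97 left.
December 2056 has 31 days: 97 − 31 = 66 left.
November 2056 has 30 days: 66 − 30 = 36 left.
October 2056 has 31 days: 36 − 31 = 5 left.
September 2056 has 30 days; 30 − 5 = 25 → September 25, 2056.

September 25, 2056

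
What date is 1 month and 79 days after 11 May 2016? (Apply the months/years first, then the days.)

August 29, 2016

Advancing 1 month and 79 days from May 11, 2016: first the month/year part, then the days.
month 5 + 1 = 6 → June 2016.
Day 11 is valid in June, giving June 11, 2016.
Now add 79 days from June 11, 2016.
June has 30 days, so 30 − 11 = 19 days remain after June 11, 2016; 79 − 19 = 60 left.
July 2016 has 31 days: 60 − 31 = 29 left.
29 days into August 2016 → August 29, 2016.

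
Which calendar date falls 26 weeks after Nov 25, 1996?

Adding 26 weeks = 182 days from November 25, 1996.
November has 30 days, so 30 − 25 = 5 days remain after November 25, 1996; 182 − 5 = 177 left.
December 1996 has 31 days: 177 − 31 = 146 left.
January 1997 has 31 days: 146 − 31 = 115 left.
February 1997 has 28 days (1997 is not a leap year): 115 − 28 = 87 left.
March 1997 has 31 days: 87 − 31 = 56 left.
April 1997 has 30 days: 56 − 30 = 26 left.
26 days into May 1997 → May 26, 1997.

May 26, 1997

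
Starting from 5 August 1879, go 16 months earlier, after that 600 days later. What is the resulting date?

Going back 16 months from August 5, 1879:
month 8 − 16 = -8, which is month 4 of year 1878 → April 1878.
Day 5 is valid in April, giving April 5, 1878.
Counting forward 600 days from April 5, 1878:
April has 30 days, so 30 − 5 = 25 days remain after April 5, 1878; 600 − 25 = 575 left.
May 1878 has 31 days: 575 − 31 = 544 left.
June 1878 has 30 days: 544 − 30 = 514 left.
July 1878 has 31 days: 514 − 31 = 483 left.
August 1878 has 31 days: 483 − 31 = 452 left.
September 1878 has 30 days: 452 − 30 = 422 left.
October 1878 has 31 days: 422 − 31 = 391 left.
November 1878 has 30 days: 391 − 30 = 361 left.
December 1878 has 31 days: 361 − 31 = 330 left.
January 1879 has 31 days: 330 − 31 = 299 left.
February 1879 has 28 days (1879 is not a leap year): 299 − 28 = 271 left.
March 1879 has 31 days: 271 − 31 = 240 left.
April 1879 has 30 days: 240 − 30 = 210 left.
May 1879 has 31 days: 210 − 31 = 179 left.
June 1879 has 30 days: 179 − 30 = 149 left.
July 1879 has 31 days: 149 − 31 = 118 left.
August 1879 has 31 days: 118 − 31 = 87 left.
September 1879 has 30 days: 87 − 30 = 57 left.
October 1879 has 31 days: 57 − 31 = 26 left.
26 days into November 1879 → November 26, 1879.

November 26, 1879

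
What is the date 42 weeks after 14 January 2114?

Adding 42 weeks = 294 days from January 14, 2114.
January has 31 days, so 31 − 14 = 17 days remain after January 14, 2114; 294 − 17 = 277 left.
February 2114 has 28 days (2114 is not a leap year): 277 − 28 = 249 left.
March 2114 has 31 days: 249 − 31 = 218 left.
April 2114 has 30 days: 218 − 30 = 188 left.
May 2114 has 31 days: 188 − 31 = 157 left.
June 2114 has 30 days: 157 − 30 = 127 left.
July 2114 has 31 days: 127 − 31 = 96 left.
August 2114 has 31 days: 96 − 31 = 65 left.
September 2114 has 30 days: 65 − 30 = 35 left.
October 2114 has 31 days: 35 − 31 = 4 left.
4 days into November 2114 → November 4, 2114.

November 4, 2114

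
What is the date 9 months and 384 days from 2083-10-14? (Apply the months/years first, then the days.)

Counting forward 9 months and 384 days from October 14, 2083: first the month/year part, then the days.
month 10 + 9 = 19, which is month 7 of year 2084 → July 2084.
Day 14 is valid in July, giving July 14, 2084.
Now add 384 days from July 14, 2084.
July has 31 days, so 31 − 14 = 17 days remain after July 14, 2084; 384 − 17 = 367 left.
August 2084 has 31 days: 367 − 31 = 336 left.
September 2084 has 30 days: 336 − 30 = 306 left.
October 2084 has 31 days: 306 − 31 = 275 left.
November 2084 has 30 days: 275 − 30 = 245 left.
December 2084 has 31 days: 245 − 31 = 214 left.
January 2085 has 31 days: 214 − 31 = 183 left.
February 2085 has 28 days (2085 is not a leap year): 183 − 28 = 155 left.
March 2085 has 31 days: 155 − 31 = 124 left.
April 2085 has 30 days: 124 − 30 = 94 left.
May 2085 has 31 days: 94 − 31 = 63 left.
June 2085 has 30 days: 63 − 30 = 33 left.
July 2085 has 31 days: 33 − 31 = 2 left.
2 days into August 2085 → August 2, 2085.

August 2, 2085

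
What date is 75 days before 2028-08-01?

Subtracting 75 days from August 1, 2028.
Going back 1 day from August 1, 2028 reaches the end of the previous month; 75 − 1 = 74 left.
July 2028 has 31 days: 74 − 31 = 43 left.
June 2028 has 30 days: 43 − 30 = 13 left.
May 2028 has 31 days; 31 − 13 = 18 → May 18, 2028.

May 18, 2028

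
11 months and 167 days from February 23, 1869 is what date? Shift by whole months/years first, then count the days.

Counting forward 11 months and 167 days from February 23, 1869: first the month/year part, then the days.
month 2 + 11 = 13, which is month 1 of year 1870 → January 1870.
Day 23 is valid in January, giving January 23, 1870.
Now add 167 days from January 23, 1870.
January has 31 days, so 31 − 23 = 8 days remain after January 23, 1870; 167 − 8 = 159 left.
February 1870 has 28 days (1870 is not a leap year): 159 − 28 = 131 left.
March 1870 has 31 days: 131 − 31 = 100 left.
April 1870 has 30 days: 100 − 30 = 70 left.
May 1870 has 31 days: 70 − 31 = 39 left.
June 1870 has 30 days: 39 − 30 = 9 left.
9 days into July 1870 → July 9, 1870.

July 9, 1870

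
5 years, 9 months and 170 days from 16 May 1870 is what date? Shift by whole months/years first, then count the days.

Counting forward 5 years, 9 months and 170 days from May 16, 1870: first the month/year part, then the days.
+5 years → 1875; month 5 + 9 = 14, which is month 2 of year 1876 → February 1876.
Day 16 is valid in February, giving February 16, 1876.
Now add 170 days from February 16, 1876.
February has 29 days, so 29 − 16 = 13 days remain after February 16, 1876; 170 − 13 = 157 left.
March 1876 has 31 days: 157 − 31 = 126 left.
April 1876 has 30 days: 126 − 30 = 96 left.
May 1876 has 31 days: 96 − 31 = 65 left.
June 1876 has 30 days: 65 − 30 = 35 left.
July 1876 has 31 days: 35 − 31 = 4 left.
4 days into August 1876 → August 4, 1876.

August 4, 1876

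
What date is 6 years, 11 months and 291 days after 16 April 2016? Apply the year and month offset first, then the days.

Adding 6 years, 11 months and 291 days from April 16, 2016: first the month/year part, then the days.
+6 years → 2022; month 4 + 11 = 15, which is month 3 of year 2023 → March 2023.
Day 16 is valid in March, giving March 16, 2023.
Now add 291 days from March 16, 2023.
March has 31 days, so 31 − 16 = 15 days remain after March 16, 2023; 291 − 15 = 276 left.
April 2023 has 30 days: 276 − 30 = 246 left.
May 2023 has 31 days: 246 − 31 = 215 left.
June 2023 has 30 days: 215 − 30 = 185 left.
July 2023 has 31 days: 185 − 31 = 154 left.
August 2023 has 31 days: 154 − 31 = 123 left.
September 2023 has 30 days: 123 − 30 = 93 left.
October 2023 has 31 days: 93 − 31 = 62 left.
November 2023 has 30 days: 62 − 30 = 32 left.
December 2023 has 31 days: 32 − 31 = 1 left.
1 day into January 2024 → January 1, 2024.

January 1, 2024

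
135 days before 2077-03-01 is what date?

October 17, 2076

Counting back 135 days from March 1, 2077.
Going back 1 day from March 1, 2077 reaches the end of the previous month; 135 − 1 = 134 left.
February 2077 has 28 days (2077 is not a leap year): 134 − 28 = 106 left.
January 2077 has 31 days: 106 − 31 = 75 left.
December 2076 has 31 days: 75 − 31 = 44 left.
November 2076 has 30 days: 44 − 30 = 14 left.
October 2076 has 31 days; 31 − 14 = 17 → October 17, 2076.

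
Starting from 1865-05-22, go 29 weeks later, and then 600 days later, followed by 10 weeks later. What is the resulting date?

Advancing 29 weeks (= 203 days) from May 22, 1865:
May has 31 days, so 31 − 22 = 9 days remain after May 22, 1865; 203 − 9 = 194 left.
June 1865 has 30 days: 194 − 30 = 164 left.
July 1865 has 31 days: 164 − 31 = 133 left.
August 1865 has 31 days: 133 − 31 = 102 left.
September 1865 has 30 days: 102 − 30 = 72 left.
October 1865 has 31 days: 72 − 31 = 41 left.
November 1865 has 30 days: 41 − 30 = 11 left.
11 days into December 1865 → December 11, 1865.
Adding 600 days from December 11, 1865:
December has 31 days, so 31 − 11 = 20 days remain after December 11, 1865; 600 − 20 = 580 left.
January 1866 has 31 days: 580 − 31 = 549 left.
February 1866 has 28 days (1866 is not a leap year): 549 − 28 = 521 left.
March 1866 has 31 days: 521 − 31 = 490 left.
April 1866 has 30 days: 490 − 30 = 460 left.
May 1866 has 31 days: 460 − 31 = 429 left.
June 1866 has 30 days: 429 − 30 = 399 left.
July 1866 has 31 days: 399 − 31 = 368 left.
August 1866 has 31 days: 368 − 31 = 337 left.
September 1866 has 30 days: 337 − 30 = 307 left.
October 1866 has 31 days: 307 − 31 = 276 left.
November 1866 has 30 days: 276 − 30 = 246 left.
December 1866 has 31 days: 246 − 31 = 215 left.
January 1867 has 31 days: 215 − 31 = 184 left.
February 1867 has 28 days (1867 is not a leap year): 184 − 28 = 156 left.
March 1867 has 31 days: 156 − 31 = 125 left.
April 1867 has 30 days: 125 − 30 = 95 left.
May 1867 has 31 days: 95 − 31 = 64 left.
June 1867 has 30 days: 64 − 30 = 34 left.
July 1867 has 31 days: 34 − 31 = 3 left.
3 days into August 1867 → August 3, 1867.
Counting forward 10 weeks (= 70 days) from August 3, 1867:
August has 31 days, so 31 − 3 = 28 days remain after August 3, 1867; 70 − 28 = 42 left.
September 1867 has 30 days: 42 − 30 = 12 left.
12 days into October 1867 → October 12, 1867.

October 12, 1867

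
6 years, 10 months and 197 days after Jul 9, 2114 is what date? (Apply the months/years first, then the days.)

November 22, 2121

Advancing 6 years, 10 months and 197 days from July 9, 2114: first the month/year part, then the days.
+6 years → 2120; month 7 + 10 = 17, which is month 5 of year 2121 → May 2121.
Day 9 is valid in May, giving May 9, 2121.
Now add 197 days from May 9, 2121.
May has 31 days, so 31 − 9 = 22 days remain after May 9, 2121; 197 − 22 = 175 left.
June 2121 has 30 days: 175 − 30 = 145 left.
July 2121 has 31 days: 145 − 31 = 114 left.
August 2121 has 31 days: 114 − 31 = 83 left.
September 2121 has 30 days: 83 − 30 = 53 left.
October 2121 has 31 days: 53 − 31 = 22 left.
22 days into November 2121 → November 22, 2121.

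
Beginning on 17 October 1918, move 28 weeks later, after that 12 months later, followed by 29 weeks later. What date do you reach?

November 20, 1920

Counting forward 28 weeks (= 196 days) from October 17, 1918:
October has 31 days, so 31 − 17 = 14 days remain after October 17, 1918; 196 − 14 = 182 left.
November 1918 has 30 days: 182 − 30 = 152 left.
December 1918 has 31 days: 152 − 31 = 121 left.
January 1919 has 31 days: 121 − 31 = 90 left.
February 1919 has 28 days (1919 is not a leap year): 90 − 28 = 62 left.
March 1919 has 31 days: 62 − 31 = 31 left.
April 1919 has 30 days: 31 − 30 = 1 left.
1 day into May 1919 → May 1, 1919.
Advancing 12 months from May 1, 1919:
month 5 + 12 = 17, which is month 5 of year 1920 → May 1920.
Day 1 is valid in May, giving May 1, 1920.
Adding 29 weeks (= 203 days) from May 1, 1920:
May has 31 days, so 31 − 1 = 30 days remain after May 1, 1920; 203 − 30 = 173 left.
June 1920 has 30 days: 173 − 30 = 143 left.
July 1920 has 31 days: 143 − 31 = 112 left.
August 1920 has 31 days: 112 − 31 = 81 left.
September 1920 has 30 days: 81 − 30 = 51 left.
October 1920 has 31 days: 51 − 31 = 20 left.
20 days into November 1920 → November 20, 1920.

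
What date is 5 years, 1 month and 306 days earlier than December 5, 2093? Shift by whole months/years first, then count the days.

Going back 5 years, 1 month and 306 days from December 5, 2093: first the month/year part, then the days.
-5 years → 2088; month 12 − 1 = 11 → November 2088.
Day 5 is valid in November, giving November 5, 2088.
Now subtract 306 days from November 5, 2088.
Going back 5 days from November 5, 2088 reaches the end of the previous month; 306 − 5 = 301 left.
October 2088 has 31 days: 301 − 31 = 270 left.
September 2088 has 30 days: 270 − 30 = 240 left.
August 2088 has 31 days: 240 − 31 = 209 left.
July 2088 has 31 days: 209 − 31 = 178 left.
June 2088 has 30 days: 178 − 30 = 148 left.
May 2088 has 31 days: 148 − 31 = 117 left.
April 2088 has 30 days: 117 − 30 = 87 left.
March 2088 has 31 days: 87 − 31 = 56 left.
February 2088 has 29 days (2088 is a leap year): 56 − 29 = 27 left.
January 2088 has 31 days; 31 − 27 = 4 → January 4, 2088.

January 4, 2088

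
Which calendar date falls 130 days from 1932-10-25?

March 4, 1933

Counting forward 130 days from October 25, 1932.
October has 31 days, so 31 − 25 = 6 days remain after October 25, 1932; 130 − 6 = 124 left.
November 1932 has 30 days: 124 − 30 = 94 left.
December 1932 has 31 days: 94 − 31 = 63 left.
January 1933 has 31 days: 63 − 31 = 32 left.
February 1933 has 28 days (1933 is not a leap year): 32 − 28 = 4 left.
4 days into March 1933 → March 4, 1933.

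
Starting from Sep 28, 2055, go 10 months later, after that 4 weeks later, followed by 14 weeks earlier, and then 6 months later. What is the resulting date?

Adding 10 months from September 28, 2055:
month 9 + 10 = 19, which is month 7 of year 2056 → July 2056.
Day 28 is valid in July, giving July 28, 2056.
Adding 4 weeks (= 28 days) from July 28, 2056:
July has 31 days, so 31 − 28 = 3 days remain after July 28, 2056; 28 − 3 = 25 left.
25 days into August 2056 → August 25, 2056.
Counting back 14 weeks (= 98 days) from August 25, 2056:
Going back 25 days from August 25, 2056 reaches the end of the previous month; 98 − 25 = 73 left.
July 2056 has 31 days: 73 − 31 = 42 left.
June 2056 has 30 days: 42 − 30 = 12 left.
May 2056 has 31 days; 31 − 12 = 19 → May 19, 2056.
Advancing 6 months from May 19, 2056:
month 5 + 6 = 11 → November 2056.
Day 19 is valid in November, giving November 19, 2056.

November 19, 2056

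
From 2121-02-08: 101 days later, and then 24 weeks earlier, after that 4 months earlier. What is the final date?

Counting forward 101 days from February 8, 2121:
February has 28 days, so 28 − 8 = 20 days remain after February 8, 2121; 101 − 20 = 81 left.
March 2121 has 31 days: 81 − 31 = 50 left.
April 2121 has 30 days: 50 − 30 = 20 left.
20 days into May 2121 → May 20, 2121.
Going back 24 weeks (= 168 days) from May 20, 2121:
Going back 20 days from May 20, 2121 reaches the end of the previous month; 168 − 20 = 148 left.
April 2121 has 30 days: 148 − 30 = 118 left.
March 2121 has 31 days: 118 − 31 = 87 left.
February 2121 has 28 days (2121 is not a leap year): 87 − 28 = 59 left.
January 2121 has 31 days: 59 − 31 = 28 left.
December 2120 has 31 days; 31 − 28 = 3 → December 3, 2120.
Counting back 4 months from December 3, 2120:
month 12 − 4 = 8 → August 2120.
Day 3 is valid in August, giving August 3, 2120.

August 3, 2120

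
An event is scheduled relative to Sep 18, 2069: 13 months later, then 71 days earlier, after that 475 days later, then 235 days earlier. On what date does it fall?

Adding 13 months from September 18, 2069:
month 9 + 13 = 22, which is month 10 of year 2070 → October 2070.
Day 18 is valid in October, giving October 18, 2070.
Going back 71 days from October 18, 2070:
Going back 18 days from October 18, 2070 reaches the end of the previous month; 71 − 18 = 53 left.
September 2070 has 30 days: 53 − 30 = 23 left.
August 2070 has 31 days; 31 − 23 = 8 → August 8, 2070.
Counting forward 475 days from August 8, 2070:
August has 31 days, so 31 − 8 = 23 days remain after August 8, 2070; 475 − 23 = 452 left.
September 2070 has 30 days: 452 − 30 = 422 left.
October 2070 has 31 days: 422 − 31 = 391 left.
November 2070 has 30 days: 391 − 30 = 361 left.
December 2070 has 31 days: 361 − 31 = 330 left.
January 2071 has 31 days: 330 − 31 = 299 left.
February 2071 has 28 days (2071 is not a leap year): 299 − 28 = 271 left.
March 2071 has 31 days: 271 − 31 = 240 left.
April 2071 has 30 days: 240 − 30 = 210 left.
May 2071 has 31 days: 210 − 31 = 179 left.
June 2071 has 30 days: 179 − 30 = 149 left.
July 2071 has 31 days: 149 − 31 = 118 left.
August 2071 has 31 days: 118 − 31 = 87 left.
September 2071 has 30 days: 87 − 30 = 57 left.
October 2071 has 31 days: 57 − 31 = 26 left.
26 days into November 2071 → November 26, 2071.
Counting back 235 days from November 26, 2071:
Going back 26 days from November 26, 2071 reaches the end of the previous month; 235 − 26 = 209 left.
October 2071 has 31 days: 209 − 31 = 178 left.
September 2071 has 30 days: 178 − 30 = 148 left.
August 2071 has 31 days: 148 − 31 = 117 left.
July 2071 has 31 days: 117 − 31 = 86 left.
June 2071 has 30 days: 86 − 30 = 56 left.
May 2071 has 31 days: 56 − 31 = 25 left.
April 2071 has 30 days; 30 − 25 = 5 → April 5, 2071.

April 5, 2071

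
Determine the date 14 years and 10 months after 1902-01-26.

Advancing 14 years and 10 months from January 26, 1902.
+14 years → 1916; month 1 + 10 = 11 → November 1916.
Day 26 is valid in November, giving November 26, 1916.

November 26, 1916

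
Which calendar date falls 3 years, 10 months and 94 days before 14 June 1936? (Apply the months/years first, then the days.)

Subtracting 3 years, 10 months and 94 days from June 14, 1936: first the month/year part, then the days.
-3 years → 1933; month 6 − 10 = -4, which is month 8 of year 1932 → August 1932.
Day 14 is valid in August, giving August 14, 1932.
Now subtract 94 days from August 14, 1932.
Going back 14 days from August 14, 1932 reaches the end of the previous month; 94 − 14 = 80 left.
July 1932 has 31 days: 80 − 31 = 49 left.
June 1932 has 30 days: 49 − 30 = 19 left.
May 1932 has 31 days; 31 − 19 = 12 → May 12, 1932.

May 12, 1932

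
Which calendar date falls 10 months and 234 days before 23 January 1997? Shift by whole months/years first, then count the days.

Counting back 10 months and 234 days from January 23, 1997: first the month/year part, then the days.
month 1 − 10 = -9, which is month 3 of year 1996 → March 1996.
Day 23 is valid in March, giving March 23, 1996.
Now subtract 234 days from March 23, 1996.
Going back 23 days from March 23, 1996 reaches the end of the previous month; 234 − 23 = 211 left.
February 1996 has 29 days (1996 is a leap year): 211 − 29 = 182 left.
January 1996 has 31 days: 182 − 31 = 151 left.
December 1995 has 31 days: 151 − 31 = 120 left.
November 1995 has 30 days: 120 − 30 = 90 left.
October 1995 has 31 days: 90 − 31 = 59 left.
September 1995 has 30 days: 59 − 30 = 29 left.
August 1995 has 31 days; 31 − 29 = 2 → August 2, 1995.

August 2, 1995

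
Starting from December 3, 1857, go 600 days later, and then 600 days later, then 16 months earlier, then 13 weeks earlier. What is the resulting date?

August 18, 1859

Counting forward 600 days from December 3, 1857:
December has 31 days, so 31 − 3 = 28 days remain after December 3, 1857; 600 − 28 = 572 left.
January 1858 has 31 days: 572 − 31 = 541 left.
February 1858 has 28 days (1858 is not a leap year): 541 − 28 = 513 left.
March 1858 has 31 days: 513 − 31 = 482 left.
April 1858 has 30 days: 482 − 30 = 452 left.
May 1858 has 31 days: 452 − 31 = 421 left.
June 1858 has 30 days: 421 − 30 = 391 left.
July 1858 has 31 days: 391 − 31 = 360 left.
August 1858 has 31 days: 360 − 31 = 329 left.
September 1858 has 30 days: 329 − 30 = 299 left.
October 1858 has 31 days: 299 − 31 = 268 left.
November 1858 has 30 days: 268 − 30 = 238 left.
December 1858 has 31 days: 238 − 31 = 207 left.
January 1859 has 31 days: 207 − 31 = 176 left.
February 1859 has 28 days (1859 is not a leap year): 176 − 28 = 148 left.
March 1859 has 31 days: 148 − 31 = 117 left.
April 1859 has 30 days: 117 − 30 = 87 left.
May 1859 has 31 days: 87 − 31 = 56 left.
June 1859 has 30 days: 56 − 30 = 26 left.
26 days into July 1859 → July 26, 1859.
Advancing 600 days from July 26, 1859:
July has 31 days, so 31 − 26 = 5 days remain after July 26, 1859; 600 − 5 = 595 left.
August 1859 has 31 days: 595 − 31 = 564 left.
September 1859 has 30 days: 564 − 30 = 534 left.
October 1859 has 31 days: 534 − 31 = 503 left.
November 1859 has 30 days: 503 − 30 = 473 left.
December 1859 has 31 days: 473 − 31 = 442 left.
January 1860 has 31 days: 442 − 31 = 411 left.
February 1860 has 29 days (1860 is a leap year): 411 − 29 = 382 left.
March 1860 has 31 days: 382 − 31 = 351 left.
April 1860 has 30 days: 351 − 30 = 321 left.
May 1860 has 31 days: 321 − 31 = 290 left.
June 1860 has 30 days: 290 − 30 = 260 left.
July 1860 has 31 days: 260 − 31 = 229 left.
August 1860 has 31 days: 229 − 31 = 198 left.
September 1860 has 30 days: 198 − 30 = 168 left.
October 1860 has 31 days: 168 − 31 = 137 left.
November 1860 has 30 days: 137 − 30 = 107 left.
December 1860 has 31 days: 107 − 31 = 76 left.
January 1861 has 31 days: 76 − 31 = 45 left.
February 1861 has 28 days (1861 is not a leap year): 45 − 28 = 17 left.
17 days into March 1861 → March 17, 1861.
Subtracting 16 months from March 17, 1861:
month 3 − 16 = -13, which is month 11 of year 1859 → November 1859.
Day 17 is valid in November, giving November 17, 1859.
Counting back 13 weeks (= 91 days) from November 17, 1859:
Going back 17 days from November 17, 1859 reaches the end of the previous month; 91 − 17 = 74 left.
October 1859 has 31 days: 74 − 31 = 43 left.
September 1859 has 30 days: 43 − 30 = 13 left.
August 1859 has 31 days; 31 − 13 = 18 → August 18, 1859.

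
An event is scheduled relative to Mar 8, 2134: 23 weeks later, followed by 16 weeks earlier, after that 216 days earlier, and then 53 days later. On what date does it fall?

Advancing 23 weeks (= 161 days) from March 8, 2134:
March has 31 days, so 31 − 8 = 23 days remain after March 8, 2134; 161 − 23 = 138 left.
April 2134 has 30 days: 138 − 30 = 108 left.
May 2134 has 31 days: 108 − 31 = 77 left.
June 2134 has 30 days: 77 − 30 = 47 left.
July 2134 has 31 days: 47 − 31 = 16 left.
16 days into August 2134 → August 16, 2134.
Counting back 16 weeks (= 112 days) from August 16, 2134:
Going back 16 days from August 16, 2134 reaches the end of the previous month; 112 − 16 = 96 left.
July 2134 has 31 days: 96 − 31 = 65 left.
June 2134 has 30 days: 65 − 30 = 35 left.
May 2134 has 31 days: 35 − 31 = 4 left.
April 2134 has 30 days; 30 − 4 = 26 → April 26, 2134.
Subtracting 216 days from April 26, 2134:
Going back 26 days from April 26, 2134 reaches the end of the previous month; 216 − 26 = 190 left.
March 2134 has 31 days: 190 − 31 = 159 left.
February 2134 has 28 days (2134 is not a leap year): 159 − 28 = 131 left.
January 2134 has 31 days: 131 − 31 = 100 left.
December 2133 has 31 days: 100 − 31 = 69 left.
November 2133 has 30 days: 69 − 30 = 39 left.
October 2133 has 31 days: 39 − 31 = 8 left.
September 2133 has 30 days; 30 − 8 = 22 → September 22, 2133.
Advancing 53 days from September 22, 2133:
September has 30 days, so 30 − 22 = 8 days remain after September 22, 2133; 53 − 8 = 45 left.
October 2133 has 31 days: 45 − 31 = 14 left.
14 days into November 2133 → November 14, 2133.

November 14, 2133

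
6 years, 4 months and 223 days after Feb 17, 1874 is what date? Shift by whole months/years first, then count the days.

January 26, 1881

Adding 6 years, 4 months and 223 days from February 17, 1874: first the month/year part, then the days.
+6 years → 1880; month 2 + 4 = 6 → June 1880.
Day 17 is valid in June, giving June 17, 1880.
Now add 223 days from June 17, 1880.
June has 30 days, so 30 − 17 = 13 days remain after June 17, 1880; 223 − 13 = 210 left.
July 1880 has 31 days: 210 − 31 = 179 left.
August 1880 has 31 days: 179 − 31 = 148 left.
September 1880 has 30 days: 148 − 30 = 118 left.
October 1880 has 31 days: 118 − 31 = 87 left.
November 1880 has 30 days: 87 − 30 = 57 left.
December 1880 has 31 days: 57 − 31 = 26 left.
26 days into January 1881 → January 26, 1881.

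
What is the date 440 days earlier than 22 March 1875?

January 6, 1874

Going back 440 days from March 22, 1875.
Going back 22 days from March 22, 1875 reaches the end of the previous month; 440 − 22 = 418 left.
February 1875 has 28 days (1875 is not a leap year): 418 − 28 = 390 left.
January 1875 has 31 days: 390 − 31 = 359 left.
December 1874 has 31 days: 359 − 31 = 328 left.
November 1874 has 30 days: 328 − 30 = 298 left.
October 1874 has 31 days: 298 − 31 = 267 left.
September 1874 has 30 days: 267 − 30 = 237 left.
August 1874 has 31 days: 237 − 31 = 206 left.
July 1874 has 31 days: 206 − 31 = 175 left.
June 1874 has 30 days: 175 − 30 = 145 left.
May 1874 has 31 days: 145 − 31 = 114 left.
April 1874 has 30 days: 114 − 30 = 84 left.
March 1874 has 31 days: 84 − 31 = 53 left.
February 1874 has 28 days (1874 is not a leap year): 53 − 28 = 25 left.
January 1874 has 31 days; 31 − 25 = 6 → January 6, 1874.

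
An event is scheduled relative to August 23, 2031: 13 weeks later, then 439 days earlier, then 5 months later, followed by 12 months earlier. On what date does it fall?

February 9, 2030

Adding 13 weeks (= 91 days) from August 23, 2031:
August has 31 days, so 31 − 23 = 8 days remain after August 23, 2031; 91 − 8 = 83 left.
September 2031 has 30 days: 83 − 30 = 53 left.
October 2031 has 31 days: 53 − 31 = 22 left.
22 days into November 2031 → November 22, 2031.
Going back 439 days from November 22, 2031:
Going back 22 days from November 22, 2031 reaches the end of the previous month; 439 − 22 = 417 left.
October 2031 has 31 days: 417 − 31 = 386 left.
September 2031 has 30 days: 386 − 30 = 356 left.
August 2031 has 31 days: 356 − 31 = 325 left.
July 2031 has 31 days: 325 − 31 = 294 left.
June 2031 has 30 days: 294 − 30 = 264 left.
May 2031 has 31 days: 264 − 31 = 233 left.
April 2031 has 30 days: 233 − 30 = 203 left.
March 2031 has 31 days: 203 − 31 = 172 left.
February 2031 has 28 days (2031 is not a leap year): 172 − 28 = 144 left.
January 2031 has 31 days: 144 − 31 = 113 left.
December 2030 has 31 days: 113 − 31 = 82 left.
November 2030 has 30 days: 82 − 30 = 52 left.
October 2030 has 31 days: 52 − 31 = 21 left.
September 2030 has 30 days; 30 − 21 = 9 → September 9, 2030.
Advancing 5 months from September 9, 2030:
month 9 + 5 = 14, which is month 2 of year 2031 → February 2031.
Day 9 is valid in February, giving February 9, 2031.
Subtracting 12 months from February 9, 2031:
month 2 − 12 = -10, which is month 2 of year 2030 → February 2030.
Day 9 is valid in February, giving February 9, 2030.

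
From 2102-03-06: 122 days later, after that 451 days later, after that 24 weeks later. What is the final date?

Adding 122 days from March 6, 2102:
March has 31 days, so 31 − 6 = 25 days remain after March 6, 2102; 122 − 25 = 97 left.
April 2102 has 30 days: 97 − 30 = 67 left.
May 2102 has 31 days: 67 − 31 = 36 left.
June 2102 has 30 days: 36 − 30 = 6 left.
6 days into July 2102 → July 6, 2102.
Counting forward 451 days from July 6, 2102:
July has 31 days, so 31 − 6 = 25 days remain after July 6, 2102; 451 − 25 = 426 left.
August 2102 has 31 days: 426 − 31 = 395 left.
September 2102 has 30 days: 395 − 30 = 365 left.
October 2102 has 31 days: 365 − 31 = 334 left.
November 2102 has 30 days: 334 − 30 = 304 left.
December 2102 has 31 days: 304 − 31 = 273 left.
January 2103 has 31 days: 273 − 31 = 242 left.
February 2103 has 28 days (2103 is not a leap year): 242 − 28 = 214 left.
March 2103 has 31 days: 214 − 31 = 183 left.
April 2103 has 30 days: 183 − 30 = 153 left.
May 2103 has 31 days: 153 − 31 = 122 left.
June 2103 has 30 days: 122 − 30 = 92 left.
July 2103 has 31 days: 92 − 31 = 61 left.
August 2103 has 31 days: 61 − 31 = 30 left.
30 days into September 2103 → September 30, 2103.
Adding 24 weeks (= 168 days) from September 30, 2103:
September has 30 days, so 30 − 30 = 0 days remain after September 30, 2103; 168 − 0 = 168 left.
October 2103 has 31 days: 168 − 31 = 137 left.
November 2103 has 30 days: 137 − 30 = 107 left.
December 2103 has 31 days: 107 − 31 = 76 left.
January 2104 has 31 days: 76 − 31 = 45 left.
February 2104 has 29 days (2104 is a leap year): 45 − 29 = 16 left.
16 days into March 2104 → March 16, 2104.

March 16, 2104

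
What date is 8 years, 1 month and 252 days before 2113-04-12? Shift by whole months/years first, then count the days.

Counting back 8 years, 1 month and 252 days from April 12, 2113: first the month/year part, then the days.
-8 years → 2105; month 4 − 1 = 3 → March 2105.
Day 12 is valid in March, giving March 12, 2105.
Now subtract 252 days from March 12, 2105.
Going back 12 days from March 12, 2105 reaches the end of the previous month; 252 − 12 = 240 left.
February 2105 has 28 days (2105 is not a leap year): 240 − 28 = 212 left.
January 2105 has 31 days: 212 − 31 = 181 left.
December 2104 has 31 days: 181 − 31 = 150 left.
November 2104 has 30 days: 150 − 30 = 120 left.
October 2104 has 31 days: 120 − 31 = 89 left.
September 2104 has 30 days: 89 − 30 = 59 left.
August 2104 has 31 days: 59 − 31 = 28 left.
July 2104 has 31 days; 31 − 28 = 3 → July 3, 2104.

July 3, 2104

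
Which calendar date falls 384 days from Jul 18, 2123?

Counting forward 384 days from July 18, 2123.
July has 31 days, so 31 − 18 = 13 days remain after July 18, 2123; 384 − 13 = 371 left.
August 2123 has 31 days: 371 − 31 = 340 left.
September 2123 has 30 days: 340 − 30 = 310 left.
October 2123 has 31 days: 310 − 31 = 279 left.
November 2123 has 30 days: 279 − 30 = 249 left.
December 2123 has 31 days: 249 − 31 = 218 left.
January 2124 has 31 days: 218 − 31 = 187 left.
February 2124 has 29 days (2124 is a leap year): 187 − 29 = 158 left.
March 2124 has 31 days: 158 − 31 = 127 left.
April 2124 has 30 days: 127 − 30 = 97 left.
May 2124 has 31 days: 97 − 31 = 66 left.
June 2124 has 30 days: 66 − 30 = 36 left.
July 2124 has 31 days: 36 − 31 = 5 left.
5 days into August 2124 → August 5, 2124.

August 5, 2124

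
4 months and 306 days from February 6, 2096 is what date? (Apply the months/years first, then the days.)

Counting forward 4 months and 306 days from February 6, 2096: first the month/year part, then the days.
month 2 + 4 = 6 → June 2096.
Day 6 is valid in June, giving June 6, 2096.
Now add 306 days from June 6, 2096.
June has 30 days, so 30 − 6 = 24 days remain after June 6, 2096; 306 − 24 = 282 left.
July 2096 has 31 days: 282 − 31 = 251 left.
August 2096 has 31 days: 251 − 31 = 220 left.
September 2096 has 30 days: 220 − 30 = 190 left.
October 2096 has 31 days: 190 − 31 = 159 left.
November 2096 has 30 days: 159 − 30 = 129 left.
December 2096 has 31 days: 129 − 31 = 98 left.
January 2097 has 31 days: 98 − 31 = 67 left.
February 2097 has 28 days (2097 is not a leap year): 67 − 28 = 39 left.
March 2097 has 31 days: 39 − 31 = 8 left.
8 days into April 2097 → April 8, 2097.

April 8, 2097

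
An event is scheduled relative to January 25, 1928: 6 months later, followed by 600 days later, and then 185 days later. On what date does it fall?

September 18, 1930

Counting forward 6 months from January 25, 1928:
month 1 + 6 = 7 → July 1928.
Day 25 is valid in July, giving July 25, 1928.
Counting forward 600 days from July 25, 1928:
July has 31 days, so 31 − 25 = 6 days remain after July 25, 1928; 600 − 6 = 594 left.
August 1928 has 31 days: 594 − 31 = 563 left.
September 1928 has 30 days: 563 − 30 = 533 left.
October 1928 has 31 days: 533 − 31 = 502 left.
November 1928 has 30 days: 502 − 30 = 472 left.
December 1928 has 31 days: 472 − 31 = 441 left.
January 1929 has 31 days: 441 − 31 = 410 left.
February 1929 has 28 days (1929 is not a leap year): 410 − 28 = 382 left.
March 1929 has 31 days: 382 − 31 = 351 left.
April 1929 has 30 days: 351 − 30 = 321 left.
May 1929 has 31 days: 321 − 31 = 290 left.
June 1929 has 30 days: 290 − 30 = 260 left.
July 1929 has 31 days: 260 − 31 = 229 left.
August 1929 has 31 days: 229 − 31 = 198 left.
September 1929 has 30 days: 198 − 30 = 168 left.
October 1929 has 31 days: 168 − 31 = 137 left.
November 1929 has 30 days: 137 − 30 = 107 left.
December 1929 has 31 days: 107 − 31 = 76 left.
January 1930 has 31 days: 76 − 31 = 45 left.
February 1930 has 28 days (1930 is not a leap year): 45 − 28 = 17 left.
17 days into March 1930 → March 17, 1930.
Adding 185 days from March 17, 1930:
March has 31 days, so 31 − 17 = 14 days remain after March 17, 1930; 185 − 14 = 171 left.
April 1930 has 30 days: 171 − 30 = 141 left.
May 1930 has 31 days: 141 − 31 = 110 left.
June 1930 has 30 days: 110 − 30 = 80 left.
July 1930 has 31 days: 80 − 31 = 49 left.
August 1930 has 31 days: 49 − 31 = 18 left.
18 days into September 1930 → September 18, 1930.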